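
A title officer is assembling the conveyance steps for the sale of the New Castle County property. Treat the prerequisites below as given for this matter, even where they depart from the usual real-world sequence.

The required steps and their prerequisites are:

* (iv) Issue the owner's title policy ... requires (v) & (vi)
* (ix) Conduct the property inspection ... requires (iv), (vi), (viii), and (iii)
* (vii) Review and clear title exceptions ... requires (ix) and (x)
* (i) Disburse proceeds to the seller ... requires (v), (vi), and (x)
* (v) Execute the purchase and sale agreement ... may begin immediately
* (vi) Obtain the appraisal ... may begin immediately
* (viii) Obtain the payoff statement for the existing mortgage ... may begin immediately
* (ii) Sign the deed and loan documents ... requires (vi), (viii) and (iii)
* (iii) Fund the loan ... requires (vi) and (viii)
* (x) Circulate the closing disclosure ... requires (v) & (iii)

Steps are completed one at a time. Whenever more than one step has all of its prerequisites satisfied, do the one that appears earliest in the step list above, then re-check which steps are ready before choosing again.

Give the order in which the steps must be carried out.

(v) → (vi) → (iv) → (viii) → (iii) → (ix) → (ii) → (x) → (vii) → (i)

Nothing is required for (v), (vi) and (viii). (v) is listed earlier → (v) first.
(vi) and (viii) are both available; (vi) is listed earlier → (vi).
(iv) now also ready, so the ready set is {(iv), (viii)}; (iv) is listed earlier → (iv).
That leaves (viii) as the only ready step → (viii).
(iii) needed (vi) and (viii), now all done → (iii).
Ready: (ix), (ii) and (x). (ix) is listed earlier → (ix).
(ii) and (x) are both available; (ii) is listed earlier → (ii).
Next only (x) has its prerequisites met → (x).
Now (vii) and (i) have their prerequisites met. (vii) is listed earlier, so (vii) next.
That leaves (i) as the only ready step → (i).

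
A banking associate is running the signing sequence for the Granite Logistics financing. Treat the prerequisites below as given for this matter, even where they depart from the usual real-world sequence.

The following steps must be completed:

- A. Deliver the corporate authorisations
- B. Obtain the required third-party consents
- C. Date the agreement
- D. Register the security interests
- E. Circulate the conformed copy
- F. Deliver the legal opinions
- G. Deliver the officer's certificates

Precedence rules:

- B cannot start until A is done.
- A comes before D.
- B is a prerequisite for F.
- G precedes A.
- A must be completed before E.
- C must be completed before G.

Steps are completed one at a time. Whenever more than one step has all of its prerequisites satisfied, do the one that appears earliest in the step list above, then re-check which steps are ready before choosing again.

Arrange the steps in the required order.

C has no prerequisites → C first.
G needed C, now all done → G.
Next only A has its prerequisites met → A.
Now B, D and E have their prerequisites met. B is listed earlier, so B next.
Ready: D, E and F. D is listed earlier → D.
Ready: E and F. E is listed earlier → E.
F needed B, now all done → F.

C → G → A → B → D → E → F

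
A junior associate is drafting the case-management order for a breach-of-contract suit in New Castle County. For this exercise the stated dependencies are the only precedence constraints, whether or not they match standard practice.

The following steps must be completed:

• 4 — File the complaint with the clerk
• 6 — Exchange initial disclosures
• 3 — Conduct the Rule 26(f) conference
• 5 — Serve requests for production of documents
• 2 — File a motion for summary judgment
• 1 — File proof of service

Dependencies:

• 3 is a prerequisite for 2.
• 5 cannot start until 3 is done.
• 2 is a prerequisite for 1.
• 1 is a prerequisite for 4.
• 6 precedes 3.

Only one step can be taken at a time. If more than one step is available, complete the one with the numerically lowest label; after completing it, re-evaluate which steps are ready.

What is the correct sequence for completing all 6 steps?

6, 3, 2, 1, 4, 5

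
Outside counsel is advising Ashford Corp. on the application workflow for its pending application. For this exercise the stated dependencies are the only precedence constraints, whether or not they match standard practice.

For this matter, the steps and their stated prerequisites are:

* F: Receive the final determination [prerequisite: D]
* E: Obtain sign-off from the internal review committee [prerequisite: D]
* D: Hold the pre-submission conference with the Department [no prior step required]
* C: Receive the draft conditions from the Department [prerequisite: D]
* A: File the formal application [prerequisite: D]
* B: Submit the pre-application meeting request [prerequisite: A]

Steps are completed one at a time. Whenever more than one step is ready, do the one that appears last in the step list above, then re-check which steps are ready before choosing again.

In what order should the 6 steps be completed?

Only D has no prerequisites, so it is first.
Now A, C, E and F have their prerequisites met. A is listed later, so A next.
B now also ready, so the ready set is {B, C, E, F}; B is listed later → B.
Now C, E and F have their prerequisites met. C is listed later, so C next.
Ready: E and F. E is listed later → E.
F needed D, now all done → F.

D A B C E F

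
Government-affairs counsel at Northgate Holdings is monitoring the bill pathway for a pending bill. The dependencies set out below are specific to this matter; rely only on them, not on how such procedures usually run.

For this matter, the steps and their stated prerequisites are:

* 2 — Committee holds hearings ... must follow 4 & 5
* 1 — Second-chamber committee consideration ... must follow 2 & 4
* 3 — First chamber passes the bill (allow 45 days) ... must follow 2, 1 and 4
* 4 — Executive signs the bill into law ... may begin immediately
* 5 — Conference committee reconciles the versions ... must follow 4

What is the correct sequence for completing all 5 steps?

Only 4 has no prerequisites, so it is first.
5 is the only step now ready → 5.
2 needed 4 and 5, now all done → 2.
1 is the only step now ready → 1.
3 is the only step now ready → 3.

4 → 5 → 2 → 1 → 3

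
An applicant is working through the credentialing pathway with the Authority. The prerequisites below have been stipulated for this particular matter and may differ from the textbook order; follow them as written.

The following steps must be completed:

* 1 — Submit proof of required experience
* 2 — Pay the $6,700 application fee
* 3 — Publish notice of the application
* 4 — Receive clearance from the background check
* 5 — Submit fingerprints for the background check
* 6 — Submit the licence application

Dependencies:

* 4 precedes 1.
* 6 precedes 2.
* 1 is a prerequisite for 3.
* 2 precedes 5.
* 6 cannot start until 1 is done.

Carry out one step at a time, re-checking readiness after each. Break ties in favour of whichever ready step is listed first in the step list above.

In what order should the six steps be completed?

4 has no prerequisites → 4 first.
That leaves 1 as the only ready step → 1.
Now 3 and 6 have their prerequisites met. 3 is listed earlier, so 3 next.
Next only 6 has its prerequisites met → 6.
2 needed 6, now all done → 2.
5 needed 2, now all done → 5.

4, 1, 3, 6, 2, 5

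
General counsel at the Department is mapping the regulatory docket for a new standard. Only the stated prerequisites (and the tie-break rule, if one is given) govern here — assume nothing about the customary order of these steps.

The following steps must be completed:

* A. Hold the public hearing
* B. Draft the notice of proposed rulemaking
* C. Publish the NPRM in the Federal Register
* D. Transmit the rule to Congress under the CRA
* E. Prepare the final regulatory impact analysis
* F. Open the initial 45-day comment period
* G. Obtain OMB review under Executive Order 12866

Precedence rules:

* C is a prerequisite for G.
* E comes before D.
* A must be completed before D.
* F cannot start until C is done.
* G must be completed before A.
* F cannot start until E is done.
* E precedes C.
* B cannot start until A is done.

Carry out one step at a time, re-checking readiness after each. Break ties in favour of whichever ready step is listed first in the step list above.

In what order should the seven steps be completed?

E C F G A B D

E is the only step with nothing outstanding, so it goes first.
C needed E, now all done → C.
Ready: F and G. F is listed earlier → F.
Next only G has its prerequisites met → G.
A needed G, now all done → A.
Ready: B and D. B is listed earlier → B.
D needed A and E, now all done → D.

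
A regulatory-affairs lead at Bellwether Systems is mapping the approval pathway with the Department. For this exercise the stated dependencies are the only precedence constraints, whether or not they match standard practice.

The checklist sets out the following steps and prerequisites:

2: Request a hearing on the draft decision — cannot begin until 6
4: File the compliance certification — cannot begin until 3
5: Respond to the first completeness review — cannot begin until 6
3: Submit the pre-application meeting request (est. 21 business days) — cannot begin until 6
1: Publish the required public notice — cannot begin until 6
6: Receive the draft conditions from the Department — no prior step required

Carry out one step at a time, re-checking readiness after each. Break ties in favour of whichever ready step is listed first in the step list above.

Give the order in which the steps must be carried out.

6 → 2 → 5 → 3 → 4 → 1

6 is the only step with nothing outstanding, so it goes first.
2, 5, 3 and 1 are all available; 2 is listed earlier → 2.
Ready: 5, 3 and 1. 5 is listed earlier → 5.
Ready: 3 and 1. 3 is listed earlier → 3.
Ready: 4 and 1. 4 is listed earlier → 4.
Next only 1 has its prerequisites met → 1.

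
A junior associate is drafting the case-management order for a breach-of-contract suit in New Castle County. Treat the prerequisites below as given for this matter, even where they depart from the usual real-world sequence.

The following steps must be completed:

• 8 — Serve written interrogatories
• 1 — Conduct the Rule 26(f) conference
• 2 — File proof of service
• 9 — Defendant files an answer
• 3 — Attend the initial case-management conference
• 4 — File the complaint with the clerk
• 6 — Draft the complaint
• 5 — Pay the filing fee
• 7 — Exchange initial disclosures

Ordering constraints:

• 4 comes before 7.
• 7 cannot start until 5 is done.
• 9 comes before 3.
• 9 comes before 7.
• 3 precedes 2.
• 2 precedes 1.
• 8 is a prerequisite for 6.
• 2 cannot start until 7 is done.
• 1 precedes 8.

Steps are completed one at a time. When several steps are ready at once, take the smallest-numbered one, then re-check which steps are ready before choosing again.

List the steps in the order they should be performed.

4 → 5 → 9 → 3 → 7 → 2 → 1 → 8 → 6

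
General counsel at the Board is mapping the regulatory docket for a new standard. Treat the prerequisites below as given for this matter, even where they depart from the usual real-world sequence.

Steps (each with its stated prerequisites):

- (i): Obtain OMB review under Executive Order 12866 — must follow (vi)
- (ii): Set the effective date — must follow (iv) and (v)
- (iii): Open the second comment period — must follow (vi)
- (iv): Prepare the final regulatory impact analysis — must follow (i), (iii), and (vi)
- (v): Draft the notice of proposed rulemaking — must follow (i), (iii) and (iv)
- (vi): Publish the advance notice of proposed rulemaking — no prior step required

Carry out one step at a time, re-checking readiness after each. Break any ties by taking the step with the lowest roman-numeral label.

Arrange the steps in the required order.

(vi) → (i) → (iii) → (iv) → (v) → (ii)

(vi) has no prerequisites → (vi) first.
Now (i) and (iii) have their prerequisites met. (i) has the earlier label, so (i) next.
That leaves (iii) as the only ready step → (iii).
(iv) is the only step now ready → (iv).
(v) needed (i), (iii) and (iv), now all done → (v).
(ii) needed (iv) and (v), now all done → (ii).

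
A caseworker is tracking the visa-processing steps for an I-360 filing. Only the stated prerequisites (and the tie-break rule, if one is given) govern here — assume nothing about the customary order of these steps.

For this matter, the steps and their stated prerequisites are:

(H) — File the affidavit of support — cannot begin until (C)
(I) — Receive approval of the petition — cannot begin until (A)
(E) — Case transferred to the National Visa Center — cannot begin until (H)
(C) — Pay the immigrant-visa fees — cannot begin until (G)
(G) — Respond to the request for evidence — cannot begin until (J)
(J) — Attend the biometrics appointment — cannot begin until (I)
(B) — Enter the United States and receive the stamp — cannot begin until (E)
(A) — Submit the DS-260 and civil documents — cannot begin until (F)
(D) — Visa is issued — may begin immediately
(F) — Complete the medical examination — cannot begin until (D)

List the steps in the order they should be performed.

Only (D) has no prerequisites, so it is first.
(F) needed (D), now all done → (F).
(A) is the only step now ready → (A).
Next only (I) has its prerequisites met → (I).
(J) needed (I), now all done → (J).
Next only (G) has its prerequisites met → (G).
That leaves (C) as the only ready step → (C).
(H) needed (C), now all done → (H).
(E) needed (H), now all done → (E).
(B) is the only step now ready → (B).

(D), (F), (A), (I), (J), (G), (C), (H), (E), (B)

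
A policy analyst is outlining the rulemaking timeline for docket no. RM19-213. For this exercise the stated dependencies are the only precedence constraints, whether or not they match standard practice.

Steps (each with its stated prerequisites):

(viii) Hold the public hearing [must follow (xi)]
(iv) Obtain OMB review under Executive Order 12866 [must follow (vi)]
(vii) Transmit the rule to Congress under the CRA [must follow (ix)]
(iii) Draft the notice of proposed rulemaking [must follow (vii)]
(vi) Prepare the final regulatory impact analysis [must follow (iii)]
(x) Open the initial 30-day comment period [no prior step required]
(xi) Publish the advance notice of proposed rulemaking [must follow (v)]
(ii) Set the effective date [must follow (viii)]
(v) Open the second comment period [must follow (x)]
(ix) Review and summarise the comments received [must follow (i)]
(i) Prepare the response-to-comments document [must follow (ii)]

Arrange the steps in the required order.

(x) has no prerequisites → (x) first.
(v) is the only step now ready → (v).
(xi) needed (v), now all done → (xi).
(viii) needed (xi), now all done → (viii).
(ii) needed (viii), now all done → (ii).
(i) is the only step now ready → (i).
(ix) needed (i), now all done → (ix).
(vii) needed (ix), now all done → (vii).
Next only (iii) has its prerequisites met → (iii).
(vi) needed (iii), now all done → (vi).
(iv) needed (vi), now all done → (iv).

(x) (v) (xi) (viii) (ii) (i) (ix) (vii) (iii) (vi) (iv)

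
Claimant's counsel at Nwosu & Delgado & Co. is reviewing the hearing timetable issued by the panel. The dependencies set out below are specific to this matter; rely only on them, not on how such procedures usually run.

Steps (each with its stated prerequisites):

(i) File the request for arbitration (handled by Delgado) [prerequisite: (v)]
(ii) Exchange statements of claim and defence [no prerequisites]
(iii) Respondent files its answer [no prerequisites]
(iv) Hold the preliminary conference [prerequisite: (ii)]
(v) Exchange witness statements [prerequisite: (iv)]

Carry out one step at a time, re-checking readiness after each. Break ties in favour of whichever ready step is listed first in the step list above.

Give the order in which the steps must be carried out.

(ii) and (iii) have no prerequisites; (ii) is listed earlier, so (ii) is first.
(iii) and (iv) are both available; (iii) is listed earlier → (iii).
That leaves (iv) as the only ready step → (iv).
(v) is the only step now ready → (v).
(i) is the only step now ready → (i).

(ii) → (iii) → (iv) → (v) → (i)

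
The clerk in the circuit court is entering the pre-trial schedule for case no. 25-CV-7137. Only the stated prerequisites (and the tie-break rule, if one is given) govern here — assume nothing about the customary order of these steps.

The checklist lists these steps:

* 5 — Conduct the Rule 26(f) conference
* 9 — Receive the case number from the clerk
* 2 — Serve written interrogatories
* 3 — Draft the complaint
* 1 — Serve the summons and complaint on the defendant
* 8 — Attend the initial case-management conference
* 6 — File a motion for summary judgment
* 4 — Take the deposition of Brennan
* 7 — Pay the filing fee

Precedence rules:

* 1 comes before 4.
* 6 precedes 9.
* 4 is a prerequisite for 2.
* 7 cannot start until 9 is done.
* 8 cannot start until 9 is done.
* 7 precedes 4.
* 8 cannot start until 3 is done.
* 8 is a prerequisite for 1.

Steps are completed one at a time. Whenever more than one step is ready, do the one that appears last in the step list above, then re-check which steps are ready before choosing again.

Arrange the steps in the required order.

6 3 9 7 8 1 4 2 5

Nothing is required for 6, 3 and 5. 6 is listed later → 6 first.
9 now also ready, so the ready set is {3, 9, 5}; 3 is listed later → 3.
Now 9 and 5 have their prerequisites met. 9 is listed later, so 9 next.
Ready: 7, 8 and 5. 7 is listed later → 7.
Now 8 and 5 have their prerequisites met. 8 is listed later, so 8 next.
Ready: 1 and 5. 1 is listed later → 1.
Ready: 4 and 5. 4 is listed later → 4.
Now 2 and 5 have their prerequisites met. 2 is listed later, so 2 next.
Next only 5 has its prerequisites met → 5.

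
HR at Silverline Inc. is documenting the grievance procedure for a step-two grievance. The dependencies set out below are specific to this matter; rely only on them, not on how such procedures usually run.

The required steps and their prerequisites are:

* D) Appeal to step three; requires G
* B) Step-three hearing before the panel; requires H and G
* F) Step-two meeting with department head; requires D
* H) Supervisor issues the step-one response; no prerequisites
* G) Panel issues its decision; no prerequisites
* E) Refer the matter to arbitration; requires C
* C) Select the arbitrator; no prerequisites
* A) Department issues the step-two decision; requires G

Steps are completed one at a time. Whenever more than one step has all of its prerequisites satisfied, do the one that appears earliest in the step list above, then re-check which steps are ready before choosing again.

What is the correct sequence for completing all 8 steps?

H, G, D, B, F, C, E, A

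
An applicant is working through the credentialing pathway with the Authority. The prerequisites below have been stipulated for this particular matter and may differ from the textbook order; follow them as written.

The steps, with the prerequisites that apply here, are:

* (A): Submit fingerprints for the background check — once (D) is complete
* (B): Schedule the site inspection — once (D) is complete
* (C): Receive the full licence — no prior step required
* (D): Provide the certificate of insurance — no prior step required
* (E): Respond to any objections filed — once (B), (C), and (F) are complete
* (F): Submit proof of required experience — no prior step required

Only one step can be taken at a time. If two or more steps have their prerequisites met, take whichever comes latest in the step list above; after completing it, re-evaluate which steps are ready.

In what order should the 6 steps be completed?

Nothing is required for (F), (D) and (C). (F) is listed later → (F) first.
Now (D) and (C) have their prerequisites met. (D) is listed later, so (D) next.
(B) and (A) now also ready, so the ready set is {(C), (B), (A)}; (C) is listed later → (C).
Ready: (B) and (A). (B) is listed later → (B).
(E) now also ready, so the ready set is {(E), (A)}; (E) is listed later → (E).
Next only (A) has its prerequisites met → (A).

(F) → (D) → (C) → (B) → (E) → (A)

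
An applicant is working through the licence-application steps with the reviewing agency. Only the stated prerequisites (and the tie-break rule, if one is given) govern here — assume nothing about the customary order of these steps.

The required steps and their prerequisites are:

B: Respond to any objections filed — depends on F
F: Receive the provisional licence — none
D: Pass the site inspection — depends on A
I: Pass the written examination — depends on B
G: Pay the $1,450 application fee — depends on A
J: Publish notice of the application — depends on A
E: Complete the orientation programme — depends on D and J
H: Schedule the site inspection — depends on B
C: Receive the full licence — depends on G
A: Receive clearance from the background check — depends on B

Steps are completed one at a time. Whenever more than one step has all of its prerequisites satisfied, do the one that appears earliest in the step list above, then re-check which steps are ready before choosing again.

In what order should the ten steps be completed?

F B I H A D G J E C

F is the only step with nothing outstanding, so it goes first.
Next only B has its prerequisites met → B.
I, H and A are all available; I is listed earlier → I.
H and A are both available; H is listed earlier → H.
A is the only step now ready → A.
Now D, G and J have their prerequisites met. D is listed earlier, so D next.
Ready: G and J. G is listed earlier → G.
Now J and C have their prerequisites met. J is listed earlier, so J next.
Ready: E and C. E is listed earlier → E.
C needed G, now all done → C.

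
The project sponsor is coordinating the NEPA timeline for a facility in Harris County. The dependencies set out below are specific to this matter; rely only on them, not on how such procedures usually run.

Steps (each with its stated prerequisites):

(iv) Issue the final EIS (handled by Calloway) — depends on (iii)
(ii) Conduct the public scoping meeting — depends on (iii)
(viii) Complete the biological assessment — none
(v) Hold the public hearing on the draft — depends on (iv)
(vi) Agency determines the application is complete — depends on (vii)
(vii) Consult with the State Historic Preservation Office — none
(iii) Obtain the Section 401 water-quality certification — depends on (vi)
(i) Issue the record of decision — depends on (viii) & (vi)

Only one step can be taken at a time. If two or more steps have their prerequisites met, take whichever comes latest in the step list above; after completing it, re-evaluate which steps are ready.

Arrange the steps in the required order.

(vii) (vi) (iii) (viii) (i) (ii) (iv) (v)

Nothing is required for (vii) and (viii). (vii) is listed later → (vii) first.
(vi) now also ready, so the ready set is {(vi), (viii)}; (vi) is listed later → (vi).
(iii) now also ready, so the ready set is {(iii), (viii)}; (iii) is listed later → (iii).
Ready: (viii), (ii) and (iv). (viii) is listed later → (viii).
(i), (ii) and (iv) are all available; (i) is listed later → (i).
Ready: (ii) and (iv). (ii) is listed later → (ii).
(iv) is the only step now ready → (iv).
(v) is the only step now ready → (v).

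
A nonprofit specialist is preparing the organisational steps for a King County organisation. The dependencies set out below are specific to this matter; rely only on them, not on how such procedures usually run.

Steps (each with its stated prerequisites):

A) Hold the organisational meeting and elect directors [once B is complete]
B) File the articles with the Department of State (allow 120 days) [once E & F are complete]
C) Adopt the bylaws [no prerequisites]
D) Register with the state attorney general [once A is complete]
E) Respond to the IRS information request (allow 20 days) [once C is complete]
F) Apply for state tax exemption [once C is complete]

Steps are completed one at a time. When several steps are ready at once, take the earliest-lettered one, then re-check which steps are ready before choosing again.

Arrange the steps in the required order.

Only C has no prerequisites, so it is first.
E and F are both available; E has the earlier label → E.
That leaves F as the only ready step → F.
B needed E and F, now all done → B.
A needed B, now all done → A.
D is the only step now ready → D.

C → E → F → B → A → D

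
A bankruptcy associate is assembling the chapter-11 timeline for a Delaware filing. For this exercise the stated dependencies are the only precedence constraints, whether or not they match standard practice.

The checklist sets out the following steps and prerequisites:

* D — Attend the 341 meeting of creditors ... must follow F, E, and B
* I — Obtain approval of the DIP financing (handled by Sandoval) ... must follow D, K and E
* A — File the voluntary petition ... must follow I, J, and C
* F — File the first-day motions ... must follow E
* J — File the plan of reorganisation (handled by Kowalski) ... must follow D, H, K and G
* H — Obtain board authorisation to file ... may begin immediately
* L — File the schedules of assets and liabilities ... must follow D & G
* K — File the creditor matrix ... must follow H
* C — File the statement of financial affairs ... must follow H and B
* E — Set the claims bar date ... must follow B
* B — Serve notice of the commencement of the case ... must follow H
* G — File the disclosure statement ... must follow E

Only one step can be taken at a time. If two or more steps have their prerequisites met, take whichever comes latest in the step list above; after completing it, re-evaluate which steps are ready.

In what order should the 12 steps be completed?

H B E G C K F D L J I A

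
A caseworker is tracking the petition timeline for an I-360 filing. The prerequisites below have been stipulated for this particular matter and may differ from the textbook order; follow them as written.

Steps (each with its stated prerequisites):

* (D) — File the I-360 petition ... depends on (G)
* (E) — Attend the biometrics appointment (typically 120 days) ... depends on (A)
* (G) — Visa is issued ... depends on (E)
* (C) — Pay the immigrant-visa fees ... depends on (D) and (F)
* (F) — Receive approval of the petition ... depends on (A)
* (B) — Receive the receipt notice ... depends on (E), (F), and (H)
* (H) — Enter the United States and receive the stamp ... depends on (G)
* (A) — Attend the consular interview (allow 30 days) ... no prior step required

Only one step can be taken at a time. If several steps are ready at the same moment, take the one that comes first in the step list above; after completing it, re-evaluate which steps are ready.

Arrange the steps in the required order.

Only (A) has no prerequisites, so it is first.
Ready: (E) and (F). (E) is listed earlier → (E).
Now (G) and (F) have their prerequisites met. (G) is listed earlier, so (G) next.
(D) and (H) now also ready, so the ready set is {(D), (F), (H)}; (D) is listed earlier → (D).
(F) and (H) are both available; (F) is listed earlier → (F).
(C) now also ready, so the ready set is {(C), (H)}; (C) is listed earlier → (C).
Next only (H) has its prerequisites met → (H).
Next only (B) has its prerequisites met → (B).

(A), (E), (G), (D), (F), (C), (H), (B)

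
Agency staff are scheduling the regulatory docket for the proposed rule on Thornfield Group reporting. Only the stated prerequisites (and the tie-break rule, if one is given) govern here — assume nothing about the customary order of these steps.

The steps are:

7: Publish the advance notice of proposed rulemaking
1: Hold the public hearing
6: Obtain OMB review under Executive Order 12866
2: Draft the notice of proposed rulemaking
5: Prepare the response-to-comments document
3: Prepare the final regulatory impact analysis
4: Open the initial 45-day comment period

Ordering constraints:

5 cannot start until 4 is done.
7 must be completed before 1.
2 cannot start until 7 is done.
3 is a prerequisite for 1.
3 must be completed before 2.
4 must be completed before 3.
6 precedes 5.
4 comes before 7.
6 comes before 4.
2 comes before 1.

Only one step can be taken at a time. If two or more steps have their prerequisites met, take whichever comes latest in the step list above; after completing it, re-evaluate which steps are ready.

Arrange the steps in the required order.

6, 4, 3, 5, 7, 2, 1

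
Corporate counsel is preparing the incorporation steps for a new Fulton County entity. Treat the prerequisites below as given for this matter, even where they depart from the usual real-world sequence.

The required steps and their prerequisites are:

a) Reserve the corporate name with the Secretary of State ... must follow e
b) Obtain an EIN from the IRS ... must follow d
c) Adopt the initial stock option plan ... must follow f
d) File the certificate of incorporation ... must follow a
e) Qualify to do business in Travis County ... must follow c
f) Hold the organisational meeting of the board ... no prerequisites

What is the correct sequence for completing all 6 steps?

f is the only step with nothing outstanding, so it goes first.
c needed f, now all done → c.
Next only e has its prerequisites met → e.
a is the only step now ready → a.
d needed a, now all done → d.
That leaves b as the only ready step → b.

f, c, e, a, d, b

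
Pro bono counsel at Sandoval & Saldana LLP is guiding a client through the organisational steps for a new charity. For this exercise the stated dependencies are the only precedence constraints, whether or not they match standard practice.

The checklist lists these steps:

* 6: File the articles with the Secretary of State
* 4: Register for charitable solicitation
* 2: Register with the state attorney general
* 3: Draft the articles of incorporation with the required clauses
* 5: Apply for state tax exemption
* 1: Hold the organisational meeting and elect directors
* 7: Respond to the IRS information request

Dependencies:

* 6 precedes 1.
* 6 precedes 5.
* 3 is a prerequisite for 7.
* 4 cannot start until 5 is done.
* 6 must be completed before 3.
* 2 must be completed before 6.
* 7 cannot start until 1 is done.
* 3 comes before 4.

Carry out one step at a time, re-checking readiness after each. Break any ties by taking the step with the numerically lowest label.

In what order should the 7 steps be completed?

2 has no prerequisites → 2 first.
6 needed 2, now all done → 6.
1, 3 and 5 are all available; 1 has the earlier label → 1.
Now 3 and 5 have their prerequisites met. 3 has the earlier label, so 3 next.
7 now also ready, so the ready set is {5, 7}; 5 has the earlier label → 5.
4 now also ready, so the ready set is {4, 7}; 4 has the earlier label → 4.
That leaves 7 as the only ready step → 7.

2 → 6 → 1 → 3 → 5 → 4 → 7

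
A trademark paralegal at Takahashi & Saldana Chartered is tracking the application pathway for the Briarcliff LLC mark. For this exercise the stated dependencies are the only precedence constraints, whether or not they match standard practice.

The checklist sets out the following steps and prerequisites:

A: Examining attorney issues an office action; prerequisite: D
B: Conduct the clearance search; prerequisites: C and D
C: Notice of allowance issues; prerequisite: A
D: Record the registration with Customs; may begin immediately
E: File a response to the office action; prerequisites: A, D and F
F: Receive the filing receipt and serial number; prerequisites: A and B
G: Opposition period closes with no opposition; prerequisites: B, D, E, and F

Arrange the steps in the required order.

D, A, C, B, F, E, G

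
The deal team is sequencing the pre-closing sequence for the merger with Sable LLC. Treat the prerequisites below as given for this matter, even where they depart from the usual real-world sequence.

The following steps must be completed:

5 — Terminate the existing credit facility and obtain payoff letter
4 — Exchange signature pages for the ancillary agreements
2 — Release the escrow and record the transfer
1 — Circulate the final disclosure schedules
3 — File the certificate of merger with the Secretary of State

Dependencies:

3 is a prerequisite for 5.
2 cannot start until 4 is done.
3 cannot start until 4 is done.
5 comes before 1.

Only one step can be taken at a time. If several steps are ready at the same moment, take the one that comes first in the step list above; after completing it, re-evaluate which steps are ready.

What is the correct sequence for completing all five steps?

4, 2, 3, 5, 1

Only 4 has no prerequisites, so it is first.
2 and 3 are both available; 2 is listed earlier → 2.
3 needed 4, now all done → 3.
Next only 5 has its prerequisites met → 5.
1 is the only step now ready → 1.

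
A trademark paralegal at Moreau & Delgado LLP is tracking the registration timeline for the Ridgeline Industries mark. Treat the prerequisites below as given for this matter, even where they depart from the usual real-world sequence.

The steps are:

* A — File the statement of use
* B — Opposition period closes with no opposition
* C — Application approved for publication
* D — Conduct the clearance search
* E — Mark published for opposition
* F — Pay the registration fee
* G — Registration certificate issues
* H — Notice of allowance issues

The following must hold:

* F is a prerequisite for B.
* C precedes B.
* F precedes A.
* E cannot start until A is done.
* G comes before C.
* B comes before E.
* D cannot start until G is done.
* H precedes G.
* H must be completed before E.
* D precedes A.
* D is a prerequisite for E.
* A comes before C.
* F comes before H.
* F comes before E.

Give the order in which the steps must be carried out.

F H G D A C B E

F is the only step with nothing outstanding, so it goes first.
H needed F, now all done → H.
G needed H, now all done → G.
D needed G, now all done → D.
A needed D and F, now all done → A.
C needed A and G, now all done → C.
B needed C and F, now all done → B.
E is the only step now ready → E.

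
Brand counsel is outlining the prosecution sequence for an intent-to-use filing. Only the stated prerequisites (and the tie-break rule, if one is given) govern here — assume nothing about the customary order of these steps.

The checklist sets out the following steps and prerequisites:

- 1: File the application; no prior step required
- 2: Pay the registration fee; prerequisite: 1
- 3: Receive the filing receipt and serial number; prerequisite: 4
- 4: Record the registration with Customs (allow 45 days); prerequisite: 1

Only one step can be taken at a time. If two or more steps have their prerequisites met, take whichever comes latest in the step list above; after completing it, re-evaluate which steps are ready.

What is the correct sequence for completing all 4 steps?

1, 4, 3, 2

Only 1 has no prerequisites, so it is first.
4 and 2 are both available; 4 is listed later → 4.
3 now also ready, so the ready set is {3, 2}; 3 is listed later → 3.
2 needed 1, now all done → 2.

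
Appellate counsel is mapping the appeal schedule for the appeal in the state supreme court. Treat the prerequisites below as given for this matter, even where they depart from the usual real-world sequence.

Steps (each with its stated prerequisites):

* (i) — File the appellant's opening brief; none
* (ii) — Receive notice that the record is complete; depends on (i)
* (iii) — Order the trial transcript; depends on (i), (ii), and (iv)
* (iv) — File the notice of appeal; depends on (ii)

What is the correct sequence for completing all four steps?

(i) has no prerequisites → (i) first.
That leaves (ii) as the only ready step → (ii).
(iv) needed (ii), now all done → (iv).
(iii) is the only step now ready → (iii).

(i), (ii), (iv), (iii)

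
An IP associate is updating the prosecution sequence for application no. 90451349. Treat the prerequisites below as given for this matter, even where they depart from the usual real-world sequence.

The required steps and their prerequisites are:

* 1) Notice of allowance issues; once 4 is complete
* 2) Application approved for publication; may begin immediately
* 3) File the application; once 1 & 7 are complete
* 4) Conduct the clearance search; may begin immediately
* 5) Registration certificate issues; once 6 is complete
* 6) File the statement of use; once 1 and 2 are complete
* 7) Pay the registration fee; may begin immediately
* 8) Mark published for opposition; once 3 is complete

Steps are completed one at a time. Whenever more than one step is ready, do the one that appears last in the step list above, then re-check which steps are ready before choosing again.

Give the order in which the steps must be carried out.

7 4 2 1 6 5 3 8

Nothing is required for 7, 4 and 2. 7 is listed later → 7 first.
Now 4 and 2 have their prerequisites met. 4 is listed later, so 4 next.
Now 2 and 1 have their prerequisites met. 2 is listed later, so 2 next.
That leaves 1 as the only ready step → 1.
Ready: 6 and 3. 6 is listed later → 6.
5 and 3 are both available; 5 is listed later → 5.
Next only 3 has its prerequisites met → 3.
8 is the only step now ready → 8.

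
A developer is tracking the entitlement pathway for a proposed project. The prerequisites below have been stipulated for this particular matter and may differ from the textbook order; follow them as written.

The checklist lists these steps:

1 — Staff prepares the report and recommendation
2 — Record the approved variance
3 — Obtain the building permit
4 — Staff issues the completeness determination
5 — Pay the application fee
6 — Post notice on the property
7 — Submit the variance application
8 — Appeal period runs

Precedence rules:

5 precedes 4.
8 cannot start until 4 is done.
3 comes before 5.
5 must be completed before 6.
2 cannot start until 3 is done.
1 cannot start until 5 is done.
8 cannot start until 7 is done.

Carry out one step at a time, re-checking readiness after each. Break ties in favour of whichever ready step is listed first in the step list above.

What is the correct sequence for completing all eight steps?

3, 2, 5, 1, 4, 6, 7, 8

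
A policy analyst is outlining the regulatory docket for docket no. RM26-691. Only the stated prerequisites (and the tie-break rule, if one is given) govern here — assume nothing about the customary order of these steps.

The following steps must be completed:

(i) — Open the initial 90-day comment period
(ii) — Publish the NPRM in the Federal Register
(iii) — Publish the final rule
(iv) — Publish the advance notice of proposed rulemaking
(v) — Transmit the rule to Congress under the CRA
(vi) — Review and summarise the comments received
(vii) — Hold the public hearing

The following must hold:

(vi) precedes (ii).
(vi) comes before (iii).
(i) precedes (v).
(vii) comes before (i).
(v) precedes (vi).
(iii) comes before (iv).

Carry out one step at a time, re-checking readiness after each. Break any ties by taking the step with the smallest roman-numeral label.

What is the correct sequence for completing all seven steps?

(vii) → (i) → (v) → (vi) → (ii) → (iii) → (iv)

(vii) is the only step with nothing outstanding, so it goes first.
(i) needed (vii), now all done → (i).
(v) is the only step now ready → (v).
Next only (vi) has its prerequisites met → (vi).
(ii) and (iii) are both available; (ii) has the earlier label → (ii).
That leaves (iii) as the only ready step → (iii).
(iv) is the only step now ready → (iv).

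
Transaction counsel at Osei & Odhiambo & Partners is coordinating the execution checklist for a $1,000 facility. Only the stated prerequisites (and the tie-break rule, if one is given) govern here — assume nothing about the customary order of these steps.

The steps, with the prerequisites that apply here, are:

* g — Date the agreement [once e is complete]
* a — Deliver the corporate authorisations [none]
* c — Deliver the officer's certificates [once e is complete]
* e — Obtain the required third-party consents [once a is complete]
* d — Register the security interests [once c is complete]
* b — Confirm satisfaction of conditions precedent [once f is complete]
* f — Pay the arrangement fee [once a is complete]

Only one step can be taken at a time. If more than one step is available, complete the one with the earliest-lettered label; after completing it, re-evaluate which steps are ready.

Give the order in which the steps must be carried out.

Only a has no prerequisites, so it is first.
Ready: e and f. e has the earlier label → e.
c, f and g are all available; c has the earlier label → c.
d, f and g are all available; d has the earlier label → d.
Ready: f and g. f has the earlier label → f.
b and g are both available; b has the earlier label → b.
g needed e, now all done → g.

a e c d f b g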